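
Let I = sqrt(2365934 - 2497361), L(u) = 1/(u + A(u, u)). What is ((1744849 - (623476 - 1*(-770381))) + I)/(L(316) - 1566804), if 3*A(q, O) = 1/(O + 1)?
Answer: -105479062864/470851236717 - 300517*I*sqrt(14603)/156950412239 ≈ -0.22402 - 0.00023138*I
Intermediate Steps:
A(q, O) = 1/(3*(1 + O)) (A(q, O) = 1/(3*(O + 1)) = 1/(3*(1 + O)))
L(u) = 1/(u + 1/(3*(1 + u)))
I = 3*I*sqrt(14603) (I = sqrt(-131427) = 3*I*sqrt(14603) ≈ 362.53*I)
((1744849 - (623476 - 1*(-770381))) + I)/(L(316) - 1566804) = ((1744849 - (623476 - 1*(-770381))) + 3*I*sqrt(14603))/(3*(1 + 316)/(1 + 3*316*(1 + 316)) - 1566804) = ((1744849 - (623476 + 770381)) + 3*I*sqrt(14603))/(3*317/(1 + 3*316*317) - 1566804) = ((1744849 - 1*1393857) + 3*I*sqrt(14603))/(3*317/(1 + 300516) - 1566804) = ((1744849 - 1393857) + 3*I*sqrt(14603))/(3*317/300517 - 1566804) = (350992 + 3*I*sqrt(14603))/(3*(1/300517)*317 - 1566804) = (350992 + 3*I*sqrt(14603))/(951/300517 - 1566804) = (350992 + 3*I*sqrt(14603))/(-470851236717/300517) = (350992 + 3*I*sqrt(14603))*(-300517/470851236717) = -105479062864/470851236717 - 300517*I*sqrt(14603)/156950412239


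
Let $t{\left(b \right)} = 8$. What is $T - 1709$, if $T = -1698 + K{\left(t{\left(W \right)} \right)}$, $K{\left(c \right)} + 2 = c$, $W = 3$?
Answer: $-3401$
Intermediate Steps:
$K{\left(c \right)} = -2 + c$
$T = -1692$ ($T = -1698 + \left(-2 + 8\right) = -1698 + 6 = -1692$)
$T - 1709 = -1692 - 1709 = -3401$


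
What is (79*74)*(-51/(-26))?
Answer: 149073/13 ≈ 11467.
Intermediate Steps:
(79*74)*(-51/(-26)) = 5846*(-51*(-1/26)) = 5846*(51/26) = 149073/13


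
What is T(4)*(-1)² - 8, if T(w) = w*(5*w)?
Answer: 72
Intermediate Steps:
T(w) = 5*w²
T(4)*(-1)² - 8 = (5*4²)*(-1)² - 8 = (5*16)*1 - 8 = 80*1 - 8 = 80 - 8 = 72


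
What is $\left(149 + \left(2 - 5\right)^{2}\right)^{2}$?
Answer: $24964$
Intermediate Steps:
$\left(149 + \left(2 - 5\right)^{2}\right)^{2} = \left(149 + \left(-3\right)^{2}\right)^{2} = \left(149 + 9\right)^{2} = 158^{2} = 24964$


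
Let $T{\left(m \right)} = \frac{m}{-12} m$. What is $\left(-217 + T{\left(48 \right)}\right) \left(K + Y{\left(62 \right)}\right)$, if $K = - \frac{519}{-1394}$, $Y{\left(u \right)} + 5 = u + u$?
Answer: $- \frac{68059645}{1394} \approx -48823.0$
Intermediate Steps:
$Y{\left(u \right)} = -5 + 2 u$ ($Y{\left(u \right)} = -5 + \left(u + u\right) = -5 + 2 u$)
$K = \frac{519}{1394}$ ($K = \left(-519\right) \left(- \frac{1}{1394}\right) = \frac{519}{1394} \approx 0.37231$)
$T{\left(m \right)} = - \frac{m^{2}}{12}$ ($T{\left(m \right)} = m \left(- \frac{1}{12}\right) m = - \frac{m}{12} m = - \frac{m^{2}}{12}$)
$\left(-217 + T{\left(48 \right)}\right) \left(K + Y{\left(62 \right)}\right) = \left(-217 - \frac{48^{2}}{12}\right) \left(\frac{519}{1394} + \left(-5 + 2 \cdot 62\right)\right) = \left(-217 - 192\right) \left(\frac{519}{1394} + \left(-5 + 124\right)\right) = \left(-217 - 192\right) \left(\frac{519}{1394} + 119\right) = \left(-409\right) \frac{166405}{1394} = - \frac{68059645}{1394}$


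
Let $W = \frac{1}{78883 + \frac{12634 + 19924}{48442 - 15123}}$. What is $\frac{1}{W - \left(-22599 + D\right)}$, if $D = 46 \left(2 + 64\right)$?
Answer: $\frac{2628335235}{51418122235624} \approx 5.1117 \cdot 10^{-5}$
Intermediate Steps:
$D = 3036$ ($D = 46 \cdot 66 = 3036$)
$W = \frac{33319}{2628335235}$ ($W = \frac{1}{78883 + \frac{32558}{33319}} = \frac{1}{\frac{2628335235}{33319}} = \frac{33319}{2628335235} \approx 1.2677 \cdot 10^{-5}$)
$\frac{1}{W - \left(-22599 + D\right)} = \frac{1}{\frac{33319}{2628335235} + \left(22599 - 3036\right)} = \frac{1}{\frac{33319}{2628335235} + 19563} = \frac{1}{\frac{51418122235624}{2628335235}} = \frac{2628335235}{51418122235624}$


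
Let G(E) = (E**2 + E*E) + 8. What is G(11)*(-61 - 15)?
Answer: -19000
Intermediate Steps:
G(E) = 8 + 2*E**2 (G(E) = (E**2 + E**2) + 8 = 2*E**2 + 8 = 8 + 2*E**2)
G(11)*(-61 - 15) = (8 + 2*11**2)*(-61 - 15) = (8 + 2*121)*(-76) = (8 + 242)*(-76) = 250*(-76) = -19000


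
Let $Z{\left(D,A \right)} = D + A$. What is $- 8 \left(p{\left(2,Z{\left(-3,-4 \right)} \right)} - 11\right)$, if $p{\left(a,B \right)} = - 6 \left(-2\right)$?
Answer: $-8$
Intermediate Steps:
$Z{\left(D,A \right)} = A + D$
$p{\left(a,B \right)} = 12$ ($p{\left(a,B \right)} = \left(-1\right) \left(-12\right) = 12$)
$- 8 \left(p{\left(2,Z{\left(-3,-4 \right)} \right)} - 11\right) = - 8 \left(12 - 11\right) = \left(-8\right) 1 = -8$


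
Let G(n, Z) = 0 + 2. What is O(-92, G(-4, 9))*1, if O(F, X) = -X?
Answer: -2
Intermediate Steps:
G(n, Z) = 2
O(-92, G(-4, 9))*1 = -1*2*1 = -2*1 = -2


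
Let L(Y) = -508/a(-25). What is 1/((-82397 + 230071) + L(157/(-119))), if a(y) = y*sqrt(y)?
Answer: 1153703125/170371955410282 + 15875*I/85185977705141 ≈ 6.7717e-6 + 1.8636e-10*I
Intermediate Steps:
a(y) = y**(3/2)
L(Y) = -508*I/125
1/((-82397 + 230071) + L(157/(-119))) = 1/((-82397 + 230071) - 508*I/125) = 1/(147674 - 508*I/125) = 15625*(147674 + 508*I/125)/340743910820564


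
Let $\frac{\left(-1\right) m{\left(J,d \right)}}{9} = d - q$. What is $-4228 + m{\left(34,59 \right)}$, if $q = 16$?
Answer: $-4615$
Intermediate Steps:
$m{\left(J,d \right)} = 144 - 9 d$ ($m{\left(J,d \right)} = - 9 \left(d - 16\right) = - 9 \left(-16 + d\right) = 144 - 9 d$)
$-4228 + m{\left(34,59 \right)} = -4228 + \left(144 - 531\right) = -4228 - 387 = -4615$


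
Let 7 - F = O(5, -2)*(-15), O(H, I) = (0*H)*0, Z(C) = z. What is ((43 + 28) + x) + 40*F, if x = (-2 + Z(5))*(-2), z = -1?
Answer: 357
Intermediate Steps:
Z(C) = -1
x = 6 (x = (-2 - 1)*(-2) = -3*(-2) = 6)
O(H, I) = 0 (O(H, I) = 0*0 = 0)
F = 7 (F = 7 - 0*(-15) = 7 - 1*0 = 7 + 0 = 7)
((43 + 28) + x) + 40*F = ((43 + 28) + 6) + 40*7 = (71 + 6) + 280 = 77 + 280 = 357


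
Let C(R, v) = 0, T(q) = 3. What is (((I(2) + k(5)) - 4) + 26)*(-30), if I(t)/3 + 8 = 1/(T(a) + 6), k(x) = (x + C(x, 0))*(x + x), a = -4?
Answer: -1450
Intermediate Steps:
k(x) = 2*x**2 (k(x) = (x + 0)*(x + x) = x*(2*x) = 2*x**2)
I(t) = -71/3 (I(t) = -24 + 3/(3 + 6) = -24 + 3/9 = -24 + 3*(1/9) = -24 + 1/3 = -71/3)
(((I(2) + k(5)) - 4) + 26)*(-30) = (((-71/3 + 2*5**2) - 4) + 26)*(-30) = (((-71/3 + 2*25) - 4) + 26)*(-30) = (((-71/3 + 50) - 4) + 26)*(-30) = ((79/3 - 4) + 26)*(-30) = (67/3 + 26)*(-30) = (145/3)*(-30) = -1450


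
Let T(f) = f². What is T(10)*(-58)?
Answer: -5800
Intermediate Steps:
T(10)*(-58) = 10²*(-58) = 100*(-58) = -5800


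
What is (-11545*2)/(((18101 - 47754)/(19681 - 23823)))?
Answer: -95638780/29653 ≈ -3225.3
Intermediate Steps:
(-11545*2)/(((18101 - 47754)/(19681 - 23823))) = -23090/((-29653/(-4142))) = -23090/((-29653*(-1/4142))) = -23090/29653/4142 = -23090*4142/29653 = -95638780/29653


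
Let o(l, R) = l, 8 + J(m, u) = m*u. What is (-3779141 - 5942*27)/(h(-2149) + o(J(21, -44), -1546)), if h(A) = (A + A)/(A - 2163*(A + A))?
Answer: 17038661875/4030902 ≈ 4227.0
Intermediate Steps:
J(m, u) = -8 + m*u
h(A) = -2/4325 (h(A) = (2*A)/(A - 4326*A) = (2*A)/((-4325*A)) = (2*A)*(-1/(4325*A)) = -2/4325)
(-3779141 - 5942*27)/(h(-2149) + o(J(21, -44), -1546)) = (-3779141 - 5942*27)/(-2/4325 + (-8 + 21*(-44))) = (-3779141 - 160434)/(-2/4325 + (-8 - 924)) = -3939575/(-2/4325 - 932) = -3939575/(-4030902/4325) = -3939575*(-4325/4030902) = 17038661875/4030902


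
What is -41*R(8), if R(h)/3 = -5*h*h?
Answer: 39360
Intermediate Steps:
R(h) = -15*h**2 (R(h) = 3*(-5*h*h) = 3*(-5*h**2) = -15*h**2)
-41*R(8) = -(-615)*8**2 = -(-615)*64 = -41*(-960) = 39360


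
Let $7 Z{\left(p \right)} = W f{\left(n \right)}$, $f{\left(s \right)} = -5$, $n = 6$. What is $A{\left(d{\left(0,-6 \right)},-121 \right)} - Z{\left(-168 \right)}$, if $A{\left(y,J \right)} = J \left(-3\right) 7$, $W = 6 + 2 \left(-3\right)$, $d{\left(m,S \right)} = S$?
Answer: $2541$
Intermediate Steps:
$W = 0$ ($W = 6 - 6 = 0$)
$A{\left(y,J \right)} = - 21 J$ ($A{\left(y,J \right)} = - 3 J 7 = - 21 J$)
$Z{\left(p \right)} = 0$ ($Z{\left(p \right)} = \frac{0 \left(-5\right)}{7} = \frac{1}{7} \cdot 0 = 0$)
$A{\left(d{\left(0,-6 \right)},-121 \right)} - Z{\left(-168 \right)} = \left(-21\right) \left(-121\right) - 0 = 2541 + 0 = 2541$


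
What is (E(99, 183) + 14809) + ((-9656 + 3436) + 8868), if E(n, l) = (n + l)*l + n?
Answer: 69162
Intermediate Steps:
E(n, l) = n + l*(l + n) (E(n, l) = (l + n)*l + n = l*(l + n) + n = n + l*(l + n))
(E(99, 183) + 14809) + ((-9656 + 3436) + 8868) = ((99 + 183**2 + 183*99) + 14809) + ((-9656 + 3436) + 8868) = ((99 + 33489 + 18117) + 14809) + (-6220 + 8868) = (51705 + 14809) + 2648 = 66514 + 2648 = 69162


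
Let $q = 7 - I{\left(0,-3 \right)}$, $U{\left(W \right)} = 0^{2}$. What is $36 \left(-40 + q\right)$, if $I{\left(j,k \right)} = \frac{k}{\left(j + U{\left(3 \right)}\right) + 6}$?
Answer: $-1170$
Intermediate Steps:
$U{\left(W \right)} = 0$
$I{\left(j,k \right)} = \frac{k}{6 + j}$ ($I{\left(j,k \right)} = \frac{k}{\left(j + 0\right) + 6} = \frac{k}{j + 6} = \frac{k}{6 + j}$)
$q = \frac{15}{2}$ ($q = 7 - - \frac{3}{6 + 0} = 7 - - \frac{3}{6} = 7 - \left(-3\right) \frac{1}{6} = 7 - - \frac{1}{2} = 7 + \frac{1}{2} = \frac{15}{2} \approx 7.5$)
$36 \left(-40 + q\right) = 36 \left(-40 + \frac{15}{2}\right) = 36 \left(- \frac{65}{2}\right) = -1170$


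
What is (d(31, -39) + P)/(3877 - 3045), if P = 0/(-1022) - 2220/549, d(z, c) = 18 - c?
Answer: 9691/152256 ≈ 0.063649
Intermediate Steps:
P = -740/183 (P = 0*(-1/1022) - 2220*1/549 = 0 - 740/183 = -740/183 ≈ -4.0437)
(d(31, -39) + P)/(3877 - 3045) = ((18 - 1*(-39)) - 740/183)/(3877 - 3045) = ((18 + 39) - 740/183)/832 = (57 - 740/183)*(1/832) = (9691/183)*(1/832) = 9691/152256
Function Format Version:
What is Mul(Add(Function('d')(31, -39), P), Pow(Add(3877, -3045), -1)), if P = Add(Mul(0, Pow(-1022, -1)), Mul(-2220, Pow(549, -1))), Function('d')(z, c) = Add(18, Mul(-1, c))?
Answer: Rational(9691, 152256) ≈ 0.063649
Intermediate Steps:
P = Rational(-740, 183) (P = Add(Mul(0, Rational(-1, 1022)), Mul(-2220, Rational(1, 549))) = Add(0, Rational(-740, 183)) = Rational(-740, 183) ≈ -4.0437)
Mul(Add(Function('d')(31, -39), P), Pow(Add(3877, -3045), -1)) = Mul(Add(Add(18, Mul(-1, -39)), Rational(-740, 183)), Pow(Add(3877, -3045), -1)) = Mul(Add(Add(18, 39), Rational(-740, 183)), Pow(832, -1)) = Mul(Add(57, Rational(-740, 183)), Rational(1, 832)) = Mul(Rational(9691, 183), Rational(1, 832)) = Rational(9691, 152256)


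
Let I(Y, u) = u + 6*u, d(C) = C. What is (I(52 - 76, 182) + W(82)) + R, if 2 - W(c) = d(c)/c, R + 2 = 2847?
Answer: 4120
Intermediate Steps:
R = 2845 (R = -2 + 2847 = 2845)
W(c) = 1 (W(c) = 2 - c/c = 2 - 1*1 = 2 - 1 = 1)
I(Y, u) = 7*u
(I(52 - 76, 182) + W(82)) + R = (7*182 + 1) + 2845 = (1274 + 1) + 2845 = 1275 + 2845 = 4120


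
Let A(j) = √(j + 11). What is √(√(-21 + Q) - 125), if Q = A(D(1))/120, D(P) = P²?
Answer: √(-112500 + 30*√15*√(-1260 + √3))/30 ≈ 0.20476 + 11.182*I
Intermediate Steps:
A(j) = √(11 + j)
Q = √3/60 (Q = √(11 + 1²)/120 = √(11 + 1)*(1/120) = √12*(1/120) = (2*√3)*(1/120) = √3/60 ≈ 0.028868)
√(√(-21 + Q) - 125) = √(√(-21 + √3/60) - 125) = √(-125 + √(-21 + √3/60))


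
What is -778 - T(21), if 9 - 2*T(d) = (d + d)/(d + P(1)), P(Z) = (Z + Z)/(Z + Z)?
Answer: -8597/11 ≈ -781.54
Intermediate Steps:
P(Z) = 1 (P(Z) = (2*Z)/((2*Z)) = (2*Z)*(1/(2*Z)) = 1)
T(d) = 9/2 - d/(1 + d) (T(d) = 9/2 - (d + d)/(2*(d + 1)) = 9/2 - 2*d/(2*(1 + d)) = 9/2 - d/(1 + d))
-778 - T(21) = -778 - (9 + 7*21)/(2*(1 + 21)) = -778 - (9 + 147)/(2*22) = -778 - 156/(2*22) = -778 - 1*39/11 = -778 - 39/11 = -8597/11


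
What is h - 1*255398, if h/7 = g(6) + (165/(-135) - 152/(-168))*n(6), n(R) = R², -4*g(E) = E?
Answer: -510977/2 ≈ -2.5549e+5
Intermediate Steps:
g(E) = -E/4
h = -181/2 (h = 7*(-¼*6 + (165/(-135) - 152/(-168))*6²) = 7*(-3/2 + (165*(-1/135) - 152*(-1/168))*36) = 7*(-3/2 + (-11/9 + 19/21)*36) = 7*(-3/2 - 20/63*36) = 7*(-3/2 - 80/7) = 7*(-181/14) = -181/2 ≈ -90.500)
h - 1*255398 = -181/2 - 1*255398 = -181/2 - 255398 = -510977/2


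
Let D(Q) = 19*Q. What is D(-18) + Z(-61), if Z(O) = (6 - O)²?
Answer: 4147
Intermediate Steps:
D(-18) + Z(-61) = 19*(-18) + (-6 - 61)² = -342 + (-67)² = -342 + 4489 = 4147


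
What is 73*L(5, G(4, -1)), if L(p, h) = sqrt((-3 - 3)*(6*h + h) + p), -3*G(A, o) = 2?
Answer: 73*sqrt(33) ≈ 419.35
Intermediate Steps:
G(A, o) = -2/3 (G(A, o) = -1/3*2 = -2/3)
L(p, h) = sqrt(p - 42*h) (L(p, h) = sqrt(-42*h + p) = sqrt(p - 42*h))
73*L(5, G(4, -1)) = 73*sqrt(5 - 42*(-2/3)) = 73*sqrt(5 + 28) = 73*sqrt(33)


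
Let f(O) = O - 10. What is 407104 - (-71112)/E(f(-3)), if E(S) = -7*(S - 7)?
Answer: 14266418/35 ≈ 4.0761e+5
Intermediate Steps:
f(O) = -10 + O
E(S) = 49 - 7*S (E(S) = -7*(-7 + S) = 49 - 7*S)
407104 - (-71112)/E(f(-3)) = 407104 - (-71112)/(49 - 7*(-10 - 3)) = 407104 - (-71112)/(49 - 7*(-13)) = 407104 - (-71112)/(49 + 91) = 407104 - (-71112)/140 = 407104 - 1*(-17778/35) = 407104 + 17778/35 = 14266418/35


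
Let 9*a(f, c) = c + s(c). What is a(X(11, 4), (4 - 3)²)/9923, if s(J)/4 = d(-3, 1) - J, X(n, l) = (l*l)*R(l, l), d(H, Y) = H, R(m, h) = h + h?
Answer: -5/29769 ≈ -0.00016796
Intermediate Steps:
R(m, h) = 2*h
X(n, l) = 2*l³ (X(n, l) = (l*l)*(2*l) = l²*(2*l) = 2*l³)
s(J) = -12 - 4*J (s(J) = 4*(-3 - J) = -12 - 4*J)
a(f, c) = -4/3 - c/3 (a(f, c) = (c + (-12 - 4*c))/9 = (-12 - 3*c)/9 = -4/3 - c/3)
a(X(11, 4), (4 - 3)²)/9923 = (-4/3 - (4 - 3)²/3)/9923 = (-4/3 - ⅓*1²)*(1/9923) = (-4/3 - ⅓*1)*(1/9923) = (-4/3 - ⅓)*(1/9923) = -5/3*1/9923 = -5/29769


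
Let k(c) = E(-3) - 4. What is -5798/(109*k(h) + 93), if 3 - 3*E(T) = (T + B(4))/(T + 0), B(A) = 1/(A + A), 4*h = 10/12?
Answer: 417456/19355 ≈ 21.568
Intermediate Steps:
h = 5/24 (h = (10/12)/4 = (10*(1/12))/4 = (¼)*(⅚) = 5/24 ≈ 0.20833)
B(A) = 1/(2*A)
E(T) = 1 - (⅛ + T)/(3*T) (E(T) = 1 - (T + (½)/4)/(3*(T + 0)) = 1 - (T + (½)*(¼))/(3*T) = 1 - (T + ⅛)/(3*T) = 1 - (⅛ + T)/(3*T))
k(c) = -239/72 (k(c) = (1/24)*(-1 + 16*(-3))/(-3) - 4 = (1/24)*(-⅓)*(-1 - 48) - 4 = (1/24)*(-⅓)*(-49) - 4 = 49/72 - 4 = -239/72)
-5798/(109*k(h) + 93) = -5798/(109*(-239/72) + 93) = -5798/(-26051/72 + 93) = -5798/(-19355/72) = -5798*(-72/19355) = 417456/19355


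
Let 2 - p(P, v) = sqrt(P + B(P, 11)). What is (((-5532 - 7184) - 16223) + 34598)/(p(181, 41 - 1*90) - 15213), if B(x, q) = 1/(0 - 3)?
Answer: -258237147/694123021 + 5659*sqrt(1626)/694123021 ≈ -0.37171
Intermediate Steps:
B(x, q) = -1/3 (B(x, q) = 1/(-3) = -1/3)
p(P, v) = 2 - sqrt(-1/3 + P) (p(P, v) = 2 - sqrt(P - 1/3) = 2 - sqrt(-1/3 + P))
(((-5532 - 7184) - 16223) + 34598)/(p(181, 41 - 1*90) - 15213) = (((-5532 - 7184) - 16223) + 34598)/((2 - sqrt(-3 + 9*181)/3) - 15213) = ((-12716 - 16223) + 34598)/((2 - sqrt(-3 + 1629)/3) - 15213) = (-28939 + 34598)/((2 - sqrt(1626)/3) - 15213) = 5659/(-15211 - sqrt(1626)/3)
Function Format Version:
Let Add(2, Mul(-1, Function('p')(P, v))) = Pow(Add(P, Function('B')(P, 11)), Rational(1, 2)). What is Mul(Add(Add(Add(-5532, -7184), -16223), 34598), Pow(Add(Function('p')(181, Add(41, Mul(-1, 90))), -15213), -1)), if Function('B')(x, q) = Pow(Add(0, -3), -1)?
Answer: Add(Rational(-258237147, 694123021), Mul(Rational(5659, 694123021), Pow(1626, Rational(1, 2)))) ≈ -0.37171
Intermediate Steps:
Function('B')(x, q) = Rational(-1, 3) (Function('B')(x, q) = Pow(-3, -1) = Rational(-1, 3))
Function('p')(P, v) = Add(2, Mul(-1, Pow(Add(Rational(-1, 3), P), Rational(1, 2)))) (Function('p')(P, v) = Add(2, Mul(-1, Pow(Add(P, Rational(-1, 3)), Rational(1, 2)))) = Add(2, Mul(-1, Pow(Add(Rational(-1, 3), P), Rational(1, 2)))))
Mul(Add(Add(Add(-5532, -7184), -16223), 34598), Pow(Add(Function('p')(181, Add(41, Mul(-1, 90))), -15213), -1)) = Mul(Add(Add(Add(-5532, -7184), -16223), 34598), Pow(Add(Add(2, Mul(Rational(-1, 3), Pow(Add(-3, Mul(9, 181)), Rational(1, 2)))), -15213), -1)) = Mul(Add(Add(-12716, -16223), 34598), Pow(Add(Add(2, Mul(Rational(-1, 3), Pow(Add(-3, 1629), Rational(1, 2)))), -15213), -1)) = Mul(Add(-28939, 34598), Pow(Add(Add(2, Mul(Rational(-1, 3), Pow(1626, Rational(1, 2)))), -15213), -1)) = Mul(5659, Pow(Add(-15211, Mul(Rational(-1, 3), Pow(1626, Rational(1, 2)))), -1))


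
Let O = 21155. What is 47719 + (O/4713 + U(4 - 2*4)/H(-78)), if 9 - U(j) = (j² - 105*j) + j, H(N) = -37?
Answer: 8324063273/174381 ≈ 47735.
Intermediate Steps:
U(j) = 9 - j² + 104*j (U(j) = 9 - ((j² - 105*j) + j) = 9 - (j² - 104*j) = 9 + (-j² + 104*j) = 9 - j² + 104*j)
47719 + (O/4713 + U(4 - 2*4)/H(-78)) = 47719 + (21155/4713 + (9 - (4 - 2*4)² + 104*(4 - 2*4))/(-37)) = 47719 + (21155*(1/4713) + (9 - (4 - 8)² + 104*(4 - 8))*(-1/37)) = 47719 + (21155/4713 + (9 - 1*(-4)² + 104*(-4))*(-1/37)) = 47719 + (21155/4713 + (9 - 1*16 - 416)*(-1/37)) = 47719 + (21155/4713 + (9 - 16 - 416)*(-1/37)) = 47719 + (21155/4713 - 423*(-1/37)) = 47719 + (21155/4713 + 423/37) = 47719 + 2776334/174381 = 8324063273/174381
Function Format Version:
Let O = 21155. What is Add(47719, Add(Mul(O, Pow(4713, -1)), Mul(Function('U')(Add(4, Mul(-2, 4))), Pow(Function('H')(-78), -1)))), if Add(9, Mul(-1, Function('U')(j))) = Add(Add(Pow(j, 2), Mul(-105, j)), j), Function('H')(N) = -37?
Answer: Rational(8324063273, 174381) ≈ 47735.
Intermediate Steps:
Function('U')(j) = Add(9, Mul(-1, Pow(j, 2)), Mul(104, j)) (Function('U')(j) = Add(9, Mul(-1, Add(Add(Pow(j, 2), Mul(-105, j)), j))) = Add(9, Mul(-1, Add(Pow(j, 2), Mul(-104, j)))) = Add(9, Add(Mul(-1, Pow(j, 2)), Mul(104, j))) = Add(9, Mul(-1, Pow(j, 2)), Mul(104, j)))
Add(47719, Add(Mul(O, Pow(4713, -1)), Mul(Function('U')(Add(4, Mul(-2, 4))), Pow(Function('H')(-78), -1)))) = Add(47719, Add(Mul(21155, Pow(4713, -1)), Mul(Add(9, Mul(-1, Pow(Add(4, Mul(-2, 4)), 2)), Mul(104, Add(4, Mul(-2, 4)))), Pow(-37, -1)))) = Add(47719, Add(Mul(21155, Rational(1, 4713)), Mul(Add(9, Mul(-1, Pow(Add(4, -8), 2)), Mul(104, Add(4, -8))), Rational(-1, 37)))) = Add(47719, Add(Rational(21155, 4713), Mul(Add(9, Mul(-1, Pow(-4, 2)), Mul(104, -4)), Rational(-1, 37)))) = Add(47719, Add(Rational(21155, 4713), Mul(Add(9, Mul(-1, 16), -416), Rational(-1, 37)))) = Add(47719, Add(Rational(21155, 4713), Mul(Add(9, -16, -416), Rational(-1, 37)))) = Add(47719, Add(Rational(21155, 4713), Mul(-423, Rational(-1, 37)))) = Add(47719, Add(Rational(21155, 4713), Rational(423, 37))) = Add(47719, Rational(2776334, 174381)) = Rational(8324063273, 174381)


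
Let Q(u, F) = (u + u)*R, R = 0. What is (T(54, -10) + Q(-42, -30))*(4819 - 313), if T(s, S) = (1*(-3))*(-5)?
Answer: 67590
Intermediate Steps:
T(s, S) = 15 (T(s, S) = -3*(-5) = 15)
Q(u, F) = 0 (Q(u, F) = (u + u)*0 = (2*u)*0 = 0)
(T(54, -10) + Q(-42, -30))*(4819 - 313) = (15 + 0)*(4819 - 313) = 15*4506 = 67590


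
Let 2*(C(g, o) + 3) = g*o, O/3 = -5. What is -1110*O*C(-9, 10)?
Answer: -799200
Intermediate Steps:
O = -15 (O = 3*(-5) = -15)
C(g, o) = -3 + g*o/2 (C(g, o) = -3 + (g*o)/2 = -3 + g*o/2)
-1110*O*C(-9, 10) = -(-16650)*(-3 + (½)*(-9)*10) = -(-16650)*(-3 - 45) = -(-16650)*(-48) = -1110*720 = -799200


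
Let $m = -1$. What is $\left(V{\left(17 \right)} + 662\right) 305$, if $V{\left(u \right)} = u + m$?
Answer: $206790$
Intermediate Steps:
$V{\left(u \right)} = -1 + u$ ($V{\left(u \right)} = u - 1 = -1 + u$)
$\left(V{\left(17 \right)} + 662\right) 305 = \left(\left(-1 + 17\right) + 662\right) 305 = \left(16 + 662\right) 305 = 678 \cdot 305 = 206790$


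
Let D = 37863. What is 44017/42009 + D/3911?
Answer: 1762737254/164297199 ≈ 10.729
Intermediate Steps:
44017/42009 + D/3911 = 44017/42009 + 37863/3911 = 1762737254/164297199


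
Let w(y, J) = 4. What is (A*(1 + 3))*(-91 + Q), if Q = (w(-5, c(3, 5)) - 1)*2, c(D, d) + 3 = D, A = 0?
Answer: 0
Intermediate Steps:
c(D, d) = -3 + D
Q = 6 (Q = (4 - 1)*2 = 3*2 = 6)
(A*(1 + 3))*(-91 + Q) = (0*(1 + 3))*(-91 + 6) = (0*4)*(-85) = 0*(-85) = 0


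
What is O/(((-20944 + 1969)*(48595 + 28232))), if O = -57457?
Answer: 57457/1457792325 ≈ 3.9414e-5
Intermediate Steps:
O/(((-20944 + 1969)*(48595 + 28232))) = -57457*1/((-20944 + 1969)*(48595 + 28232)) = -57457/((-18975*76827)) = -57457/(-1457792325) = -57457*(-1/1457792325) = 57457/1457792325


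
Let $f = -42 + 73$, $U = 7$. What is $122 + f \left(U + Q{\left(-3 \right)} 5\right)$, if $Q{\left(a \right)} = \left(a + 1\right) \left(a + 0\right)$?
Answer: $1269$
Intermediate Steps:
$f = 31$
$Q{\left(a \right)} = a \left(1 + a\right)$ ($Q{\left(a \right)} = \left(1 + a\right) a = a \left(1 + a\right)$)
$122 + f \left(U + Q{\left(-3 \right)} 5\right) = 122 + 31 \left(7 + - 3 \left(1 - 3\right) 5\right) = 122 + 31 \left(7 + \left(-3\right) \left(-2\right) 5\right) = 122 + 31 \left(7 + 6 \cdot 5\right) = 122 + 31 \left(7 + 30\right) = 122 + 31 \cdot 37 = 122 + 1147 = 1269$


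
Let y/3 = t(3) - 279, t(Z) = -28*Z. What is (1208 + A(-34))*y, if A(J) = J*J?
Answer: -2574396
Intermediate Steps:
A(J) = J²
y = -1089 (y = 3*(-28*3 - 279) = 3*(-84 - 279) = 3*(-363) = -1089)
(1208 + A(-34))*y = (1208 + (-34)²)*(-1089) = (1208 + 1156)*(-1089) = 2364*(-1089) = -2574396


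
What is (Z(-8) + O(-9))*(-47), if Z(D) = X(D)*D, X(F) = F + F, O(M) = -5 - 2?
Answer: -5687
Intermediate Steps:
O(M) = -7
X(F) = 2*F
Z(D) = 2*D**2 (Z(D) = (2*D)*D = 2*D**2)
(Z(-8) + O(-9))*(-47) = (2*(-8)**2 - 7)*(-47) = (2*64 - 7)*(-47) = (128 - 7)*(-47) = 121*(-47) = -5687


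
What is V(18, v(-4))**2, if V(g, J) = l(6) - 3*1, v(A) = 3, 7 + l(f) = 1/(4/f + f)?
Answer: 38809/400 ≈ 97.022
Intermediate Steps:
l(f) = -7 + 1/(f + 4/f) (l(f) = -7 + 1/(4/f + f) = -7 + 1/(f + 4/f))
V(g, J) = -197/20 (V(g, J) = (-28 + 6 - 7*6**2)/(4 + 6**2) - 3*1 = (-28 + 6 - 7*36)/(4 + 36) - 3 = (-28 + 6 - 252)/40 - 3 = (1/40)*(-274) - 3 = -137/20 - 3 = -197/20)
V(18, v(-4))**2 = (-197/20)**2 = 38809/400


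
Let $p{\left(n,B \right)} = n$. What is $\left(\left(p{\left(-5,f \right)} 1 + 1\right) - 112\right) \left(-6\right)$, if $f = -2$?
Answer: $696$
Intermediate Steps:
$\left(\left(p{\left(-5,f \right)} 1 + 1\right) - 112\right) \left(-6\right) = \left(\left(\left(-5\right) 1 + 1\right) - 112\right) \left(-6\right) = \left(\left(-5 + 1\right) - 112\right) \left(-6\right) = \left(-4 - 112\right) \left(-6\right) = \left(-116\right) \left(-6\right) = 696$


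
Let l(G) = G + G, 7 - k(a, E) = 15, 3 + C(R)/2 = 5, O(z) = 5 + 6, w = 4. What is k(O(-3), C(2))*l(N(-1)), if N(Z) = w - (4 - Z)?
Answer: 16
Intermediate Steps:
O(z) = 11
C(R) = 4 (C(R) = -6 + 2*5 = -6 + 10 = 4)
k(a, E) = -8 (k(a, E) = 7 - 1*15 = 7 - 15 = -8)
N(Z) = Z (N(Z) = 4 - (4 - Z) = 4 + (-4 + Z) = Z)
l(G) = 2*G
k(O(-3), C(2))*l(N(-1)) = -16*(-1) = -8*(-2) = 16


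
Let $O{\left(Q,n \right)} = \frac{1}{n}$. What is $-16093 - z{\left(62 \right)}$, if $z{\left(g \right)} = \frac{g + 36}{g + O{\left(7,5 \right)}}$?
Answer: $- \frac{5005413}{311} \approx -16095.0$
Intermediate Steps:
$z{\left(g \right)} = \frac{36 + g}{\frac{1}{5} + g}$ ($z{\left(g \right)} = \frac{g + 36}{g + \frac{1}{5}} = \frac{36 + g}{g + \frac{1}{5}} = \frac{36 + g}{\frac{1}{5} + g}$)
$-16093 - z{\left(62 \right)} = -16093 - \frac{5 \left(36 + 62\right)}{1 + 5 \cdot 62} = -16093 - 5 \frac{1}{1 + 310} \cdot 98 = -16093 - 5 \cdot \frac{1}{311} \cdot 98 = -16093 - \frac{490}{311} = - \frac{5005413}{311}$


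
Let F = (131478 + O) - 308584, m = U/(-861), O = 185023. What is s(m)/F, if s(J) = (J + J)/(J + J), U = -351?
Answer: 1/7917 ≈ 0.00012631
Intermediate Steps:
m = 117/287 (m = -351/(-861) = -351*(-1/861) = 117/287 ≈ 0.40767)
s(J) = 1 (s(J) = (2*J)/((2*J)) = (2*J)*(1/(2*J)) = 1)
F = 7917 (F = (131478 + 185023) - 308584 = 316501 - 308584 = 7917)
s(m)/F = 1/7917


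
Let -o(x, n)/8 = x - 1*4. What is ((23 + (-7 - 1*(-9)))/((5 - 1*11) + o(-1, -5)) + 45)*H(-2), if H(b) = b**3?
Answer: -6220/17 ≈ -365.88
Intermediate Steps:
o(x, n) = 32 - 8*x (o(x, n) = -8*(x - 1*4) = -8*(x - 4) = -8*(-4 + x) = 32 - 8*x)
((23 + (-7 - 1*(-9)))/((5 - 1*11) + o(-1, -5)) + 45)*H(-2) = ((23 + (-7 - 1*(-9)))/((5 - 1*11) + (32 - 8*(-1))) + 45)*(-2)**3 = ((23 + (-7 + 9))/((5 - 11) + (32 + 8)) + 45)*(-8) = ((23 + 2)/(-6 + 40) + 45)*(-8) = (25/34 + 45)*(-8) = (1555/34)*(-8) = -6220/17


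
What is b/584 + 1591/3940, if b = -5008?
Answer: -2350297/287620 ≈ -8.1715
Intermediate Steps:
b/584 + 1591/3940 = -5008/584 + 1591/3940 = -5008*1/584 + 1591*(1/3940) = -626/73 + 1591/3940 = -2350297/287620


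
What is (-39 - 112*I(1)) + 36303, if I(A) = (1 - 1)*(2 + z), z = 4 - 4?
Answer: 36264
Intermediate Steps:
z = 0
I(A) = 0 (I(A) = (1 - 1)*(2 + 0) = 0*2 = 0)
(-39 - 112*I(1)) + 36303 = (-39 - 112*0) + 36303 = (-39 + 0) + 36303 = -39 + 36303 = 36264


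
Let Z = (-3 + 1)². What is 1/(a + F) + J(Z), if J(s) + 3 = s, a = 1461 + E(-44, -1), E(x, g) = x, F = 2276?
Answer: 3694/3693 ≈ 1.0003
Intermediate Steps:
a = 1417 (a = 1461 - 44 = 1417)
Z = 4 (Z = (-2)² = 4)
J(s) = -3 + s
1/(a + F) + J(Z) = 1/(1417 + 2276) + (-3 + 4) = 1/3693 + 1 = 3694/3693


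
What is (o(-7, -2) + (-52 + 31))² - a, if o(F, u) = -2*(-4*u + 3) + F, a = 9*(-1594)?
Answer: 16846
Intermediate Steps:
a = -14346
o(F, u) = -6 + F + 8*u (o(F, u) = -2*(3 - 4*u) + F = (-6 + 8*u) + F = -6 + F + 8*u)
(o(-7, -2) + (-52 + 31))² - a = ((-6 - 7 + 8*(-2)) + (-52 + 31))² - 1*(-14346) = ((-6 - 7 - 16) - 21)² + 14346 = (-29 - 21)² + 14346 = (-50)² + 14346 = 2500 + 14346 = 16846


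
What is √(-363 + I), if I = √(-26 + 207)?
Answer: √(-363 + √181) ≈ 18.696*I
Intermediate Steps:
I = √181 ≈ 13.454
√(-363 + I) = √(-363 + √181)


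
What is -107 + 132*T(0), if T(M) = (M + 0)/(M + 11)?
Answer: -107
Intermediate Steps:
T(M) = M/(11 + M)
-107 + 132*T(0) = -107 + 132*(0/(11 + 0)) = -107 + 132*(0/11) = -107 + 132*(0*(1/11)) = -107 + 132*0 = -107 + 0 = -107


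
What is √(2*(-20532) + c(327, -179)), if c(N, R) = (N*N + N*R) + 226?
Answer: √7558 ≈ 86.937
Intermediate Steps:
c(N, R) = 226 + N² + N*R (c(N, R) = (N² + N*R) + 226 = 226 + N² + N*R)
√(2*(-20532) + c(327, -179)) = √(2*(-20532) + (226 + 327² + 327*(-179))) = √(-41064 + (226 + 106929 - 58533)) = √(-41064 + 48622) = √7558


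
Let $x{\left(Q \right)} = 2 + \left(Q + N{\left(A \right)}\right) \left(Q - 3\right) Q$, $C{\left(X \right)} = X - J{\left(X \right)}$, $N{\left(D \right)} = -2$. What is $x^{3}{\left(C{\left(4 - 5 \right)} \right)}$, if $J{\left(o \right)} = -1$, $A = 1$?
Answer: $8$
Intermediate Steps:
$C{\left(X \right)} = 1 + X$ ($C{\left(X \right)} = X - -1 = X + 1 = 1 + X$)
$x{\left(Q \right)} = 2 + Q \left(-3 + Q\right) \left(-2 + Q\right)$ ($x{\left(Q \right)} = 2 + \left(Q - 2\right) \left(Q - 3\right) Q = 2 + \left(-2 + Q\right) \left(-3 + Q\right) Q = 2 + \left(-3 + Q\right) \left(-2 + Q\right) Q = 2 + Q \left(-3 + Q\right) \left(-2 + Q\right)$)
$x^{3}{\left(C{\left(4 - 5 \right)} \right)} = \left(2 + \left(1 + \left(4 - 5\right)\right)^{3} - 5 \left(1 + \left(4 - 5\right)\right)^{2} + 6 \left(1 + \left(4 - 5\right)\right)\right)^{3} = \left(2 + \left(1 - 1\right)^{3} - 5 \left(1 - 1\right)^{2} + 6 \left(1 - 1\right)\right)^{3} = \left(2 + 0^{3} - 5 \cdot 0^{2} + 6 \cdot 0\right)^{3} = \left(2 + 0 - 0 + 0\right)^{3} = \left(2 + 0 + 0 + 0\right)^{3} = 2^{3} = 8$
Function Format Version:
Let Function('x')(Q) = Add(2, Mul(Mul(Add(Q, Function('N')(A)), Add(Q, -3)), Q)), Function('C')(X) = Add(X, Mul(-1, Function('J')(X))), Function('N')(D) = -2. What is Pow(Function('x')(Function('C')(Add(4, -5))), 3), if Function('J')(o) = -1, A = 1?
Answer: 8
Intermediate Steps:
Function('C')(X) = Add(1, X) (Function('C')(X) = Add(X, Mul(-1, -1)) = Add(X, 1) = Add(1, X))
Function('x')(Q) = Add(2, Mul(Q, Add(-3, Q), Add(-2, Q))) (Function('x')(Q) = Add(2, Mul(Mul(Add(Q, -2), Add(Q, -3)), Q)) = Add(2, Mul(Mul(Add(-2, Q), Add(-3, Q)), Q)) = Add(2, Mul(Mul(Add(-3, Q), Add(-2, Q)), Q)) = Add(2, Mul(Q, Add(-3, Q), Add(-2, Q))))
Pow(Function('x')(Function('C')(Add(4, -5))), 3) = Pow(Add(2, Pow(Add(1, Add(4, -5)), 3), Mul(-5, Pow(Add(1, Add(4, -5)), 2)), Mul(6, Add(1, Add(4, -5)))), 3) = Pow(Add(2, Pow(Add(1, -1), 3), Mul(-5, Pow(Add(1, -1), 2)), Mul(6, Add(1, -1))), 3) = Pow(Add(2, Pow(0, 3), Mul(-5, Pow(0, 2)), Mul(6, 0)), 3) = Pow(Add(2, 0, Mul(-5, 0), 0), 3) = Pow(Add(2, 0, 0, 0), 3) = Pow(2, 3) = 8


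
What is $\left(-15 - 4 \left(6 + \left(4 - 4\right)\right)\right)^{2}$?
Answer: $1521$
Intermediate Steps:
$\left(-15 - 4 \left(6 + \left(4 - 4\right)\right)\right)^{2} = \left(-15 - 4 \left(6 + 0\right)\right)^{2} = \left(-15 - 24\right)^{2} = \left(-39\right)^{2} = 1521$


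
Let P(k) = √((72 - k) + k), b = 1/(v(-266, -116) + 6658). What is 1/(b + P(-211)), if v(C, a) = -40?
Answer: -6618/3153450527 + 262787544*√2/3153450527 ≈ 0.11785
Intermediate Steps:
b = 1/6618 (b = 1/(-40 + 6658) = 1/6618 ≈ 0.00015110)
P(k) = 6*√2 (P(k) = √72 = 6*√2)
1/(b + P(-211)) = 1/(1/6618 + 6*√2)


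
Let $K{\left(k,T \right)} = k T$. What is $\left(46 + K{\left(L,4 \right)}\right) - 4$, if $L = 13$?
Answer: $94$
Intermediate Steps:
$K{\left(k,T \right)} = T k$
$\left(46 + K{\left(L,4 \right)}\right) - 4 = \left(46 + 4 \cdot 13\right) - 4 = \left(46 + 52\right) - 4 = 98 - 4 = 94$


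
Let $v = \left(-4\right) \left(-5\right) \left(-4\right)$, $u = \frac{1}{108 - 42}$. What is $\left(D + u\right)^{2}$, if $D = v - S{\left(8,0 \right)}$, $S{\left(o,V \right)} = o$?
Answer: $\frac{33721249}{4356} \approx 7741.3$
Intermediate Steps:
$u = \frac{1}{66} \approx 0.015152$
$v = -80$ ($v = 20 \left(-4\right) = -80$)
$D = -88$ ($D = -80 - 8 = -88$)
$\left(D + u\right)^{2} = \left(-88 + \frac{1}{66}\right)^{2} = \left(- \frac{5807}{66}\right)^{2} = \frac{33721249}{4356}$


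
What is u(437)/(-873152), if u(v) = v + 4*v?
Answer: -2185/873152 ≈ -0.0025024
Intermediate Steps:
u(v) = 5*v
u(437)/(-873152) = (5*437)/(-873152) = 2185*(-1/873152) = -2185/873152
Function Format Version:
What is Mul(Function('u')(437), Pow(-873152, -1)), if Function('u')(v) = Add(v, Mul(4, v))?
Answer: Rational(-2185, 873152) ≈ -0.0025024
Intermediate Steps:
Function('u')(v) = Mul(5, v)
Mul(Function('u')(437), Pow(-873152, -1)) = Mul(Mul(5, 437), Pow(-873152, -1)) = Mul(2185, Rational(-1, 873152)) = Rational(-2185, 873152)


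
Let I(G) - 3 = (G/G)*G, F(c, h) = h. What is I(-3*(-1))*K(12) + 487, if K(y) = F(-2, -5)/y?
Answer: 969/2 ≈ 484.50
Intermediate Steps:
K(y) = -5/y
I(G) = 3 + G (I(G) = 3 + (G/G)*G = 3 + 1*G = 3 + G)
I(-3*(-1))*K(12) + 487 = (3 - 3*(-1))*(-5/12) + 487 = (3 + 3)*(-5*1/12) + 487 = 6*(-5/12) + 487 = -5/2 + 487 = 969/2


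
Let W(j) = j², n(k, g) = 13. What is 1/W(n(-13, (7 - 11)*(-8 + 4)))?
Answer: 1/169 ≈ 0.0059172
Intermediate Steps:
1/W(n(-13, (7 - 11)*(-8 + 4))) = 1/(13²) = 1/169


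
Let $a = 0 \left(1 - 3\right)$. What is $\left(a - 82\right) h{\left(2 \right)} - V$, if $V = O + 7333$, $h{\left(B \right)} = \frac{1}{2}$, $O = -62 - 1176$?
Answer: $-6136$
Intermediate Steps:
$a = 0$ ($a = 0 \left(-2\right) = 0$)
$O = -1238$ ($O = -62 - 1176 = -1238$)
$h{\left(B \right)} = \frac{1}{2}$
$V = 6095$ ($V = -1238 + 7333 = 6095$)
$\left(a - 82\right) h{\left(2 \right)} - V = \left(0 - 82\right) \frac{1}{2} - 6095 = \left(-82\right) \frac{1}{2} - 6095 = -41 - 6095 = -6136$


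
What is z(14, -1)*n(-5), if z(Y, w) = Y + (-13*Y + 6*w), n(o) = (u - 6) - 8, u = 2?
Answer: 2088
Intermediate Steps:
n(o) = -12 (n(o) = (2 - 6) - 8 = -4 - 8 = -12)
z(Y, w) = -12*Y + 6*w
z(14, -1)*n(-5) = (-12*14 + 6*(-1))*(-12) = (-168 - 6)*(-12) = -174*(-12) = 2088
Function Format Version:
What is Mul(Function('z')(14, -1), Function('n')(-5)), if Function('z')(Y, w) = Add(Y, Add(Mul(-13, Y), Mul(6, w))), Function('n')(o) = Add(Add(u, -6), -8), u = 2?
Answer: 2088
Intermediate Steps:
Function('n')(o) = -12 (Function('n')(o) = Add(Add(2, -6), -8) = Add(-4, -8) = -12)
Function('z')(Y, w) = Add(Mul(-12, Y), Mul(6, w))
Mul(Function('z')(14, -1), Function('n')(-5)) = Mul(Add(Mul(-12, 14), Mul(6, -1)), -12) = Mul(Add(-168, -6), -12) = Mul(-174, -12) = 2088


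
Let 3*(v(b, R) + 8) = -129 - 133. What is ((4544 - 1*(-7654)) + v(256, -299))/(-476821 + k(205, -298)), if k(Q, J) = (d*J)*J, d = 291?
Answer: 36308/76095429 ≈ 0.00047714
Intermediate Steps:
v(b, R) = -286/3 (v(b, R) = -8 + (-129 - 133)/3 = -8 + (⅓)*(-262) = -8 - 262/3 = -286/3)
k(Q, J) = 291*J² (k(Q, J) = (291*J)*J = 291*J²)
((4544 - 1*(-7654)) + v(256, -299))/(-476821 + k(205, -298)) = ((4544 - 1*(-7654)) - 286/3)/(-476821 + 291*(-298)²) = ((4544 + 7654) - 286/3)/(-476821 + 291*88804) = (12198 - 286/3)/(-476821 + 25841964) = (36308/3)/25365143 = (36308/3)*(1/25365143) = 36308/76095429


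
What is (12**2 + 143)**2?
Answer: 82369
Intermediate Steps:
(12**2 + 143)**2 = (144 + 143)**2 = 287**2 = 82369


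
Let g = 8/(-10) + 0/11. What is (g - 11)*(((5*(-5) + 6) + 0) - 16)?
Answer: 413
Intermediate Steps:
g = -⅘ (g = 8*(-⅒) + 0*(1/11) = -⅘ + 0 = -⅘ ≈ -0.80000)
(g - 11)*(((5*(-5) + 6) + 0) - 16) = (-⅘ - 11)*(((5*(-5) + 6) + 0) - 16) = -59*(((-25 + 6) + 0) - 16)/5 = -59*((-19 + 0) - 16)/5 = -59*(-19 - 16)/5 = -59/5*(-35) = 413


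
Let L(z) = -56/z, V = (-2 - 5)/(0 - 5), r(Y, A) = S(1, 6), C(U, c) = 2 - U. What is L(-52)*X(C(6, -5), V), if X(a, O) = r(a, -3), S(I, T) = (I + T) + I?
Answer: 112/13 ≈ 8.6154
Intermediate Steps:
S(I, T) = T + 2*I
r(Y, A) = 8 (r(Y, A) = 6 + 2*1 = 6 + 2 = 8)
V = 7/5 (V = -7/(-5) = -7*(-⅕) = 7/5 ≈ 1.4000)
X(a, O) = 8
L(-52)*X(C(6, -5), V) = -56/(-52)*8 = -56*(-1/52)*8 = (14/13)*8 = 112/13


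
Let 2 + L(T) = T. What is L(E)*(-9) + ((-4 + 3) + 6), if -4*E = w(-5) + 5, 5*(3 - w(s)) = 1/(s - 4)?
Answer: 821/20 ≈ 41.050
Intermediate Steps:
w(s) = 3 - 1/(5*(-4 + s)) (w(s) = 3 - 1/(5*(s - 4)) = 3 - 1/(5*(-4 + s)))
E = -361/180 (E = -((-61 + 15*(-5))/(5*(-4 - 5)) + 5)/4 = -((1/5)*(-61 - 75)/(-9) + 5)/4 = -((1/5)*(-1/9)*(-136) + 5)/4 = -(136/45 + 5)/4 = -1/4*361/45 = -361/180 ≈ -2.0056)
L(T) = -2 + T
L(E)*(-9) + ((-4 + 3) + 6) = (-2 - 361/180)*(-9) + ((-4 + 3) + 6) = -721/180*(-9) + (-1 + 6) = 721/20 + 5 = 821/20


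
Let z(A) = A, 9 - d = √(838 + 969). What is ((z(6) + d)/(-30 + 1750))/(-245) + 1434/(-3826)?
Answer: -60434499/161227640 + √1807/421400 ≈ -0.37474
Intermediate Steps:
d = 9 - √1807 (d = 9 - √(838 + 969) = 9 - √1807 ≈ -33.509)
((z(6) + d)/(-30 + 1750))/(-245) + 1434/(-3826) = ((6 + (9 - √1807))/(-30 + 1750))/(-245) + 1434/(-3826) = ((15 - √1807)/1720)*(-1/245) + 1434*(-1/3826) = ((15 - √1807)*(1/1720))*(-1/245) - 717/1913 = (3/344 - √1807/1720)*(-1/245) - 717/1913 = (-3/84280 + √1807/421400) - 717/1913 = -60434499/161227640 + √1807/421400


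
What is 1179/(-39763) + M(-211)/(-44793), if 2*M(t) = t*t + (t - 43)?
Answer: -1865810615/3562208118 ≈ -0.52378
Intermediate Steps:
M(t) = -43/2 + t/2 + t²/2 (M(t) = (t*t + (t - 43))/2 = (t² + (-43 + t))/2 = (-43 + t + t²)/2 = -43/2 + t/2 + t²/2)
1179/(-39763) + M(-211)/(-44793) = 1179/(-39763) + (-43/2 + (½)*(-211) + (½)*(-211)²)/(-44793) = 1179*(-1/39763) + (-43/2 - 211/2 + (½)*44521)*(-1/44793) = -1179/39763 + (-43/2 - 211/2 + 44521/2)*(-1/44793) = -1179/39763 + (44267/2)*(-1/44793) = -1179/39763 - 44267/89586 = -1865810615/3562208118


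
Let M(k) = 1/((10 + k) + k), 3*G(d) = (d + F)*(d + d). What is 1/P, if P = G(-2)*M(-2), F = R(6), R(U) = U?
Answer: -9/8 ≈ -1.1250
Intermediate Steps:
F = 6
G(d) = 2*d*(6 + d)/3 (G(d) = ((d + 6)*(d + d))/3 = ((6 + d)*(2*d))/3 = (2*d*(6 + d))/3 = 2*d*(6 + d)/3)
M(k) = 1/(10 + 2*k)
P = -8/9 (P = ((⅔)*(-2)*(6 - 2))*(1/(2*(5 - 2))) = ((⅔)*(-2)*4)*((½)/3) = -8/(3*3) = -16/3*⅙ = -8/9 ≈ -0.88889)
1/P = 1/(-8/9) = -9/8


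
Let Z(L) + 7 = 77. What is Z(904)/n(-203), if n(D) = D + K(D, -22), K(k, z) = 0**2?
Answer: -10/29 ≈ -0.34483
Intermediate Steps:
Z(L) = 70 (Z(L) = -7 + 77 = 70)
K(k, z) = 0
n(D) = D (n(D) = D + 0 = D)
Z(904)/n(-203) = 70/(-203) = 70*(-1/203) = -10/29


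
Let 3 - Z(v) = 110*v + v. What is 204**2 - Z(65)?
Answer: 48828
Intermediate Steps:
Z(v) = 3 - 111*v (Z(v) = 3 - (110*v + v) = 3 - 111*v)
204**2 - Z(65) = 204**2 - (3 - 111*65) = 41616 - (3 - 7215) = 41616 - 1*(-7212) = 41616 + 7212 = 48828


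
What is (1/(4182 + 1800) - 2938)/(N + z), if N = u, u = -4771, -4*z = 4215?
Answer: 35150230/69687309 ≈ 0.50440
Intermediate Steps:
z = -4215/4 (z = -¼*4215 = -4215/4 ≈ -1053.8)
N = -4771
(1/(4182 + 1800) - 2938)/(N + z) = (1/(4182 + 1800) - 2938)/(-4771 - 4215/4) = (1/5982 - 2938)/(-23299/4) = (1/5982 - 2938)*(-4/23299) = -17575115/5982*(-4/23299) = 35150230/69687309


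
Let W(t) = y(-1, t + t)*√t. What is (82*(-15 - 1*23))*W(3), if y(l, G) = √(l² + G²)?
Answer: -3116*√111 ≈ -32829.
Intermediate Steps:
y(l, G) = √(G² + l²)
W(t) = √t*√(1 + 4*t²) (W(t) = √((t + t)² + (-1)²)*√t = √((2*t)² + 1)*√t = √(4*t² + 1)*√t = √(1 + 4*t²)*√t = √t*√(1 + 4*t²))
(82*(-15 - 1*23))*W(3) = (82*(-15 - 1*23))*(√3*√(1 + 4*3²)) = (82*(-15 - 23))*(√3*√(1 + 4*9)) = (82*(-38))*(√3*√(1 + 36)) = -3116*√3*√37 = -3116*√111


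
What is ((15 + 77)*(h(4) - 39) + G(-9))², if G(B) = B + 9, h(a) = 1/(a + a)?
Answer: 51165409/4 ≈ 1.2791e+7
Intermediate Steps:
h(a) = 1/(2*a)
G(B) = 9 + B
((15 + 77)*(h(4) - 39) + G(-9))² = ((15 + 77)*((½)/4 - 39) + (9 - 9))² = (92*((½)*(¼) - 39) + 0)² = (92*(⅛ - 39) + 0)² = (92*(-311/8) + 0)² = (-7153/2 + 0)² = (-7153/2)² = 51165409/4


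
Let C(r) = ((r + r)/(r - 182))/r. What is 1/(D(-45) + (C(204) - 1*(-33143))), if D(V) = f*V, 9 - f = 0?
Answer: 11/360119 ≈ 3.0545e-5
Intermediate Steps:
f = 9 (f = 9 - 1*0 = 9 + 0 = 9)
D(V) = 9*V
C(r) = 2/(-182 + r) (C(r) = ((2*r)/(-182 + r))/r = (2*r/(-182 + r))/r = 2/(-182 + r))
1/(D(-45) + (C(204) - 1*(-33143))) = 1/(9*(-45) + (2/(-182 + 204) - 1*(-33143))) = 1/(-405 + (2/22 + 33143)) = 1/(-405 + (2*(1/22) + 33143)) = 1/(-405 + (1/11 + 33143)) = 1/(-405 + 364574/11) = 1/(360119/11) = 11/360119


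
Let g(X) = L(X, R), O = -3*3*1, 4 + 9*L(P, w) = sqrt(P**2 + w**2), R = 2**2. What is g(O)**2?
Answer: (4 - sqrt(97))**2/81 ≈ 0.42234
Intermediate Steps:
R = 4
L(P, w) = -4/9 + sqrt(P**2 + w**2)/9
O = -9 (O = -9*1 = -9)
g(X) = -4/9 + sqrt(16 + X**2)/9 (g(X) = -4/9 + sqrt(X**2 + 4**2)/9 = -4/9 + sqrt(X**2 + 16)/9 = -4/9 + sqrt(16 + X**2)/9)
g(O)**2 = (-4/9 + sqrt(16 + (-9)**2)/9)**2 = (-4/9 + sqrt(16 + 81)/9)**2 = (-4/9 + sqrt(97)/9)**2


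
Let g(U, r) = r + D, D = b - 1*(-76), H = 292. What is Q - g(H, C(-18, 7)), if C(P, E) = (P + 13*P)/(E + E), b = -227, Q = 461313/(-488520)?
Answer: 9122063/54280 ≈ 168.06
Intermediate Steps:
Q = -51257/54280 (Q = 461313*(-1/488520) = -51257/54280 ≈ -0.94431)
C(P, E) = 7*P/E (C(P, E) = (14*P)/((2*E)) = (14*P)*(1/(2*E)) = 7*P/E)
D = -151 (D = -227 - 1*(-76) = -227 + 76 = -151)
g(U, r) = -151 + r (g(U, r) = r - 151 = -151 + r)
Q - g(H, C(-18, 7)) = -51257/54280 - (-151 + 7*(-18)/7) = -51257/54280 - (-151 + 7*(-18)*(⅐)) = -51257/54280 - (-151 - 18) = -51257/54280 - 1*(-169) = -51257/54280 + 169 = 9122063/54280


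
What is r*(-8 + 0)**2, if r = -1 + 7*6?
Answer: 2624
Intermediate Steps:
r = 41 (r = -1 + 42 = 41)
r*(-8 + 0)**2 = 41*(-8 + 0)**2 = 41*(-8)**2 = 41*64 = 2624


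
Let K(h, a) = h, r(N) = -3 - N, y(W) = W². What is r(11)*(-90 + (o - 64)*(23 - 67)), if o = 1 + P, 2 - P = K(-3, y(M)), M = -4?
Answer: -34468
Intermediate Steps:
P = 5 (P = 2 - 1*(-3) = 2 + 3 = 5)
o = 6 (o = 1 + 5 = 6)
r(11)*(-90 + (o - 64)*(23 - 67)) = (-3 - 1*11)*(-90 + (6 - 64)*(23 - 67)) = (-3 - 11)*(-90 - 58*(-44)) = -14*(-90 + 2552) = -14*2462 = -34468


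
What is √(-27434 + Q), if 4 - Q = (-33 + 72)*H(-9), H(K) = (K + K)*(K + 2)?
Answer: 2*I*√8086 ≈ 179.84*I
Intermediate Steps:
H(K) = 2*K*(2 + K) (H(K) = (2*K)*(2 + K) = 2*K*(2 + K))
Q = -4910 (Q = 4 - (-33 + 72)*2*(-9)*(2 - 9) = 4 - 39*2*(-9)*(-7) = 4 - 39*126 = 4 - 1*4914 = 4 - 4914 = -4910)
√(-27434 + Q) = √(-27434 - 4910) = √(-32344) = 2*I*√8086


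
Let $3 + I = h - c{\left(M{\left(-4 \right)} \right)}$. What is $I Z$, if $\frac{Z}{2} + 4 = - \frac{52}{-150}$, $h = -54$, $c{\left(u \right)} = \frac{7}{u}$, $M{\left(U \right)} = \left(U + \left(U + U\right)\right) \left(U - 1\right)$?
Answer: $\frac{469499}{1125} \approx 417.33$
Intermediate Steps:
$M{\left(U \right)} = 3 U \left(-1 + U\right)$ ($M{\left(U \right)} = \left(U + 2 U\right) \left(-1 + U\right) = 3 U \left(-1 + U\right)$)
$I = - \frac{3427}{60}$ ($I = -3 - \left(54 + \frac{7}{3 \left(-4\right) \left(-1 - 4\right)}\right) = -3 - \left(54 + \frac{7}{3 \left(-4\right) \left(-5\right)}\right) = -3 - \left(54 + \frac{7}{60}\right) = -3 - \left(54 + 7 \cdot \frac{1}{60}\right) = -3 - \frac{3247}{60} = - \frac{3427}{60} \approx -57.117$)
$Z = - \frac{548}{75}$ ($Z = -8 + 2 \left(- \frac{52}{-150}\right) = -8 + 2 \left(\left(-52\right) \left(- \frac{1}{150}\right)\right) = -8 + 2 \cdot \frac{26}{75} = -8 + \frac{52}{75} = - \frac{548}{75} \approx -7.3067$)
$I Z = \left(- \frac{3427}{60}\right) \left(- \frac{548}{75}\right) = \frac{469499}{1125}$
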